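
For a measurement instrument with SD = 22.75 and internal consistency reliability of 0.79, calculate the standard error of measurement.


SEM = SD * sqrt(1 - rxx)
SEM = 22.75 * sqrt(1 - 0.79)
SEM = 22.75 * sqrt(0.21) = 22.75 * 0.458258
SEM = 10.4254

10.4254


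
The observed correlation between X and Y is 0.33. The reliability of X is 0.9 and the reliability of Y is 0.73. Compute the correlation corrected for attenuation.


r_corrected = rxy / sqrt(rxx * ryy)
= 0.33 / sqrt(0.9 * 0.73)
= 0.33 / sqrt(0.657)
= 0.33 / 0.810555
r_corrected = 0.4071

0.4071


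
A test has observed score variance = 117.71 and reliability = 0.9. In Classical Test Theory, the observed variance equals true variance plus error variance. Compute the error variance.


var_true = rxx * var_obs = 0.9 * 117.71 = 105.939
var_error = var_obs - var_true
var_error = 117.71 - 105.939
var_error = 11.771

11.771


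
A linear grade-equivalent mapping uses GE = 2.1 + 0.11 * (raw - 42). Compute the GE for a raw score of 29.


raw - median = 29 - 42 = -13
slope * diff = 0.11 * -13 = -1.43
GE = 2.1 + -1.43
GE = 0.67

0.67


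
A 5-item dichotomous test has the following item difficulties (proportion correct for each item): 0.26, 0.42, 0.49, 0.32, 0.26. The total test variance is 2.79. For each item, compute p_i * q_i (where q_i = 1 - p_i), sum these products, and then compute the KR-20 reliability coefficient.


For each item, compute p_i * q_i:
  Item 1: 0.26 * 0.74 = 0.1924
  Item 2: 0.42 * 0.58 = 0.2436
  Item 3: 0.49 * 0.51 = 0.2499
  Item 4: 0.32 * 0.68 = 0.2176
  Item 5: 0.26 * 0.74 = 0.1924
Sum(p_i * q_i) = 0.1924 + 0.2436 + 0.2499 + 0.2176 + 0.1924 = 1.0959
KR-20 = (k/(k-1)) * (1 - Sum(p_i*q_i) / Var_total)
= (5/4) * (1 - 1.0959/2.79)
= 1.25 * 0.6072
KR-20 = 0.759

0.759


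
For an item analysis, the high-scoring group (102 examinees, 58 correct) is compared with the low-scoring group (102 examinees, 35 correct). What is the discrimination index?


p_upper = 58/102 = 0.5686
p_lower = 35/102 = 0.3431
D = 0.5686 - 0.3431 = 0.2255

0.2255


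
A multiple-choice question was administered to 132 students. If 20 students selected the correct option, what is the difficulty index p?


Item difficulty p = number correct / total examinees
p = 20 / 132
p = 0.1515

0.1515


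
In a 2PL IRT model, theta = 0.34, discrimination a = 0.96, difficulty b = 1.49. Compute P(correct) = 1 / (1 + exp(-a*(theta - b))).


a*(theta - b) = 0.96 * (0.34 - 1.49) = -1.104
exp(--1.104) = 3.0162
P = 1 / (1 + 3.0162)
P = 0.249

0.249


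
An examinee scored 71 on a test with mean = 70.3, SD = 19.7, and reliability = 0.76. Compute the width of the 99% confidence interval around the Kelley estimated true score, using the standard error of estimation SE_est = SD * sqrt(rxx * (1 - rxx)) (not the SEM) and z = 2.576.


True score estimate = 0.76*71 + 0.24*70.3 = 70.832
SE_est = SD * sqrt(rxx * (1 - rxx)) = 19.7 * sqrt(0.76 * 0.24) = 19.7 * sqrt(0.1824) = 8.413538
CI = T_est +/- z * SE_est, so width = 2 * z * SE_est = 2 * 2.576 * 8.413538
Width = 43.3465

43.3465


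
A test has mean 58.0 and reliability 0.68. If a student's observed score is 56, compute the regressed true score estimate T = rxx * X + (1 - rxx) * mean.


T_est = rxx * X + (1 - rxx) * mean
T_est = 0.68 * 56 + 0.32 * 58.0
T_est = 38.08 + 18.56
T_est = 56.64

56.64


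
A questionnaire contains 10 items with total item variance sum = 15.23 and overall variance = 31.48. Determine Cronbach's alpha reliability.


alpha = (k/(k-1)) * (1 - sum(si^2)/s_total^2)
= (10/9) * (1 - 15.23/31.48)
alpha = 0.5736

0.5736


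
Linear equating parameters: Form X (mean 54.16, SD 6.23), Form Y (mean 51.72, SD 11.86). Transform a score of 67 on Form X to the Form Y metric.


slope = SD_Y / SD_X = 11.86 / 6.23 ~ 1.9037
intercept = mean_Y - slope * mean_X = 51.72 - (11.86 / 6.23) * 54.16 ~ -51.3839
Y = slope * X + intercept. To avoid rounding drift from the rounded slope/intercept, evaluate the equivalent form Y = mean_Y + SD_Y * (X - mean_X) / SD_X at full precision:
Y = 51.72 + 11.86 * (67 - 54.16) / 6.23
Y = 51.72 + 11.86 * 12.84 / 6.23
Y = 51.72 + 152.2824 / 6.23
Y = 51.72 + 24.4434
Y = 76.1634

76.1634


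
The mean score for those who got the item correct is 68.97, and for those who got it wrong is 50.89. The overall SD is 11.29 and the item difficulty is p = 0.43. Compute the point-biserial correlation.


q = 1 - p = 0.57
rpb = ((M1 - M0) / SD) * sqrt(p * q)
rpb = ((68.97 - 50.89) / 11.29) * sqrt(0.43 * 0.57)
rpb = 0.7928

0.7928


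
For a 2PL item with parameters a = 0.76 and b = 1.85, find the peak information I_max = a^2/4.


For 2PL, max info at theta = b = 1.85
I_max = a^2 / 4 = 0.76^2 / 4
= 0.5776 / 4
I_max = 0.1444

0.1444


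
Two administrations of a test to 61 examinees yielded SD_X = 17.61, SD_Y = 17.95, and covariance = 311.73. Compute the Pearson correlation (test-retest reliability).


r = cov(X,Y) / (SD_X * SD_Y)
r = 311.73 / (17.61 * 17.95)
r = 311.73 / 316.0995
r = 0.9862

0.9862


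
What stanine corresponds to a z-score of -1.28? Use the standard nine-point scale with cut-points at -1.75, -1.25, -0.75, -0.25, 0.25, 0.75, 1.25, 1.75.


Stanine boundaries: [-1.75, -1.25, -0.75, -0.25, 0.25, 0.75, 1.25, 1.75]
z = -1.28
Check each boundary:
  z >= -1.75 -> could be stanine 2
  z < -1.25
  z < -0.75
  z < -0.25
  z < 0.25
  z < 0.75
  z < 1.25
  z < 1.75
Highest qualifying boundary gives stanine = 2

2


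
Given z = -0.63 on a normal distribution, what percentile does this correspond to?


CDF(z) = 0.5 * (1 + erf(z/sqrt(2)))
erf(-0.4455) = -0.4713
CDF = 0.2643
Percentile rank = 0.2643 * 100 = 26.43

26.43


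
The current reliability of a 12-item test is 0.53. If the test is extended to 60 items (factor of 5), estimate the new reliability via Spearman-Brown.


r_new = (n * rxx) / (1 + (n-1) * rxx)
r_new = (5 * 0.53) / (1 + 4 * 0.53)
r_new = 2.65 / 3.12
r_new = 0.8494

0.8494


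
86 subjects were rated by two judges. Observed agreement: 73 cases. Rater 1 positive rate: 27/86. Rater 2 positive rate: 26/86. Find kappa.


P_o = 73/86 = 0.848837
P_e = (27*26 + 59*60) / 7396 = 0.573553
kappa = (P_o - P_e) / (1 - P_e)
kappa = (0.848837 - 0.573553) / (1 - 0.573553)
kappa = 0.6455

0.6455


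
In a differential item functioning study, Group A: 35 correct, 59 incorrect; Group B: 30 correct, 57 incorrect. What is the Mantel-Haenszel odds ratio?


Odds_A = 35/59 = 0.5932
Odds_B = 30/57 = 0.5263
OR = Odds_A / Odds_B = 0.5932 / 0.5263
Exactly, OR = (35 * 57) / (59 * 30) = 1995 / 1770
OR = 1.1271

1.1271


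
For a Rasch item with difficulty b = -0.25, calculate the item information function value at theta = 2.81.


P = 1/(1+exp(-(2.81--0.25))) = 0.9552
I = P*(1-P) = 0.9552 * 0.0448
I = 0.0428

0.0428


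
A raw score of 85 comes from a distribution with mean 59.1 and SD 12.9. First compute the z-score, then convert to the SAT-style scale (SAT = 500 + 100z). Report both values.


z = (X - mean) / SD = (85 - 59.1) / 12.9
z = 25.9 / 12.9
z = 2.0078
SAT-scale = SAT = 500 + 100z
Carry z at full precision (z = 25.9 / 12.9) into the conversion:
SAT-scale = 500 + 100 * (25.9 / 12.9) = 500 + 2590 / 12.9
SAT-scale = 500 + 200.7752
SAT-scale = 700.7752

700.7752


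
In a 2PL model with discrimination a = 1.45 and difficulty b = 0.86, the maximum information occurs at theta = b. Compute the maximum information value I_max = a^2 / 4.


For 2PL, max info at theta = b = 0.86
I_max = a^2 / 4 = 1.45^2 / 4
= 2.1025 / 4
I_max = 0.5256

0.5256


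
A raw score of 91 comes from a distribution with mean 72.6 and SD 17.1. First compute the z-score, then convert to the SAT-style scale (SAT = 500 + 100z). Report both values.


z = (X - mean) / SD = (91 - 72.6) / 17.1
z = 18.4 / 17.1
z = 1.076
SAT-scale = SAT = 500 + 100z
Carry z at full precision (z = 18.4 / 17.1) into the conversion:
SAT-scale = 500 + 100 * (18.4 / 17.1) = 500 + 1840 / 17.1
SAT-scale = 500 + 107.6023
SAT-scale = 607.6023

607.6023


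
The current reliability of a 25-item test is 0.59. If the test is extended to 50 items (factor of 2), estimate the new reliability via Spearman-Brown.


r_new = (n * rxx) / (1 + (n-1) * rxx)
r_new = (2 * 0.59) / (1 + 1 * 0.59)
r_new = 1.18 / 1.59
r_new = 0.7421

0.7421


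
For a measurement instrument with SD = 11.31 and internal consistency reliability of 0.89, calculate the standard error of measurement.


SEM = SD * sqrt(1 - rxx)
SEM = 11.31 * sqrt(1 - 0.89)
SEM = 11.31 * sqrt(0.11) = 11.31 * 0.331662
SEM = 3.7511

3.7511


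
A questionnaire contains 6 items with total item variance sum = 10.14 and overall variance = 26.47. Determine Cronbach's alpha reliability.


alpha = (k/(k-1)) * (1 - sum(si^2)/s_total^2)
= (6/5) * (1 - 10.14/26.47)
alpha = 0.7403

0.7403


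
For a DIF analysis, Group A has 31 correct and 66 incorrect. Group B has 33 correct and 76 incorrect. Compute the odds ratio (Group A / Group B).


Odds_A = 31/66 = 0.4697
Odds_B = 33/76 = 0.4342
OR = Odds_A / Odds_B = 0.4697 / 0.4342
Exactly, OR = (31 * 76) / (66 * 33) = 2356 / 2178
OR = 1.0817

1.0817


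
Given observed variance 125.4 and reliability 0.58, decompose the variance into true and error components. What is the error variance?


var_true = rxx * var_obs = 0.58 * 125.4 = 72.732
var_error = var_obs - var_true
var_error = 125.4 - 72.732
var_error = 52.668

52.668


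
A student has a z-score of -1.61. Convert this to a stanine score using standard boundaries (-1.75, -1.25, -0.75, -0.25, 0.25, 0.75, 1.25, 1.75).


Stanine boundaries: [-1.75, -1.25, -0.75, -0.25, 0.25, 0.75, 1.25, 1.75]
z = -1.61
Check each boundary:
  z >= -1.75 -> could be stanine 2
  z < -1.25
  z < -0.75
  z < -0.25
  z < 0.25
  z < 0.75
  z < 1.25
  z < 1.75
Highest qualifying boundary gives stanine = 2

2


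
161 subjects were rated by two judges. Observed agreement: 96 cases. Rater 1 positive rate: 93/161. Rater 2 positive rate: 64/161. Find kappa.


P_o = 96/161 = 0.596273
P_e = (93*64 + 68*97) / 25921 = 0.484086
kappa = (P_o - P_e) / (1 - P_e)
kappa = (0.596273 - 0.484086) / (1 - 0.484086)
kappa = 0.2175

0.2175


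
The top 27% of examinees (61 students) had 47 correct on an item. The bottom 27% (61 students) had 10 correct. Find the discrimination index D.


p_upper = 47/61 = 0.7705
p_lower = 10/61 = 0.1639
D = 0.7705 - 0.1639 = 0.6066

0.6066


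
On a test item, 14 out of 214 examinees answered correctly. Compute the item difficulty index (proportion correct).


Item difficulty p = number correct / total examinees
p = 14 / 214
p = 0.0654

0.0654


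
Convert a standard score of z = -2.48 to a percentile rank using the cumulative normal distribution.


CDF(z) = 0.5 * (1 + erf(z/sqrt(2)))
erf(-1.7536) = -0.9869
CDF = 0.0066
Percentile rank = 0.0066 * 100 = 0.66

0.66


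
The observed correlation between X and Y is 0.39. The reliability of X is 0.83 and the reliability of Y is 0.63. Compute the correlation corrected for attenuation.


r_corrected = rxy / sqrt(rxx * ryy)
= 0.39 / sqrt(0.83 * 0.63)
= 0.39 / sqrt(0.5229)
= 0.39 / 0.723118
r_corrected = 0.5393

0.5393


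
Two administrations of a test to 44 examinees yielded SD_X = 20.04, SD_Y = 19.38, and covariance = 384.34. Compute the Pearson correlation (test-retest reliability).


r = cov(X,Y) / (SD_X * SD_Y)
r = 384.34 / (20.04 * 19.38)
r = 384.34 / 388.3752
r = 0.9896

0.9896


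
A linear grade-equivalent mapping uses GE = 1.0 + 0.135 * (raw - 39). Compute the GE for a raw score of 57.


raw - median = 57 - 39 = 18
slope * diff = 0.135 * 18 = 2.43
GE = 1.0 + 2.43
GE = 3.43

3.43


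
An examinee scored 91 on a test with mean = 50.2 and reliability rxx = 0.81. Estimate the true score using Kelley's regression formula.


T_est = rxx * X + (1 - rxx) * mean
T_est = 0.81 * 91 + 0.19 * 50.2
T_est = 73.71 + 9.538
T_est = 83.248

83.248


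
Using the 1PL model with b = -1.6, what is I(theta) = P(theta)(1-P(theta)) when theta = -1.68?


P = 1/(1+exp(-(-1.68--1.6))) = 0.48
I = P*(1-P) = 0.48 * 0.52
I = 0.2496

0.2496


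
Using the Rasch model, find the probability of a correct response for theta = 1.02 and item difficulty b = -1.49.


theta - b = 1.02 - -1.49 = 2.51
exp(-(theta - b)) = exp(-2.51) = 0.0813
P = 1 / (1 + 0.0813)
P = 0.9248

0.9248


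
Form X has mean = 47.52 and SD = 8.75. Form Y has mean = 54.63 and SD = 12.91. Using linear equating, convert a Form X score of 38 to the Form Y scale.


slope = SD_Y / SD_X = 12.91 / 8.75 ~ 1.4754
intercept = mean_Y - slope * mean_X = 54.63 - (12.91 / 8.75) * 47.52 ~ -15.4824
Y = slope * X + intercept. To avoid rounding drift from the rounded slope/intercept, evaluate the equivalent form Y = mean_Y + SD_Y * (X - mean_X) / SD_X at full precision:
Y = 54.63 + 12.91 * (38 - 47.52) / 8.75
Y = 54.63 - 12.91 * 9.52 / 8.75
Y = 54.63 - 122.9032 / 8.75
Y = 54.63 - 14.0461
Y = 40.5839

40.5839


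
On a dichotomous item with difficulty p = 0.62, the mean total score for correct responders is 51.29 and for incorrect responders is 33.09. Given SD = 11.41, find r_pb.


q = 1 - p = 0.38
rpb = ((M1 - M0) / SD) * sqrt(p * q)
rpb = ((51.29 - 33.09) / 11.41) * sqrt(0.62 * 0.38)
rpb = 0.7742

0.7742


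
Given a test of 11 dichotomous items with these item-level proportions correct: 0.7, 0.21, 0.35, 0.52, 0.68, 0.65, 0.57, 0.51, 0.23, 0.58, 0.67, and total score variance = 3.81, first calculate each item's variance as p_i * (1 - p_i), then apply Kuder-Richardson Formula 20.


For each item, compute p_i * q_i:
  Item 1: 0.7 * 0.3 = 0.21
  Item 2: 0.21 * 0.79 = 0.1659
  Item 3: 0.35 * 0.65 = 0.2275
  Item 4: 0.52 * 0.48 = 0.2496
  Item 5: 0.68 * 0.32 = 0.2176
  Item 6: 0.65 * 0.35 = 0.2275
  Item 7: 0.57 * 0.43 = 0.2451
  Item 8: 0.51 * 0.49 = 0.2499
  Item 9: 0.23 * 0.77 = 0.1771
  Item 10: 0.58 * 0.42 = 0.2436
  Item 11: 0.67 * 0.33 = 0.2211
Sum(p_i * q_i) = 0.21 + 0.1659 + 0.2275 + 0.2496 + 0.2176 + 0.2275 + 0.2451 + 0.2499 + 0.1771 + 0.2436 + 0.2211 = 2.4349
KR-20 = (k/(k-1)) * (1 - Sum(p_i*q_i) / Var_total)
= (11/10) * (1 - 2.4349/3.81)
= 1.1 * 0.3609
KR-20 = 0.397

0.397


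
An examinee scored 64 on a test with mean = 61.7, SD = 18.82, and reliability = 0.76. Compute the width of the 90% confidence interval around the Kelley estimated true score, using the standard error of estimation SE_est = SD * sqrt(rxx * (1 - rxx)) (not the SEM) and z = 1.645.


True score estimate = 0.76*64 + 0.24*61.7 = 63.448
SE_est = SD * sqrt(rxx * (1 - rxx)) = 18.82 * sqrt(0.76 * 0.24) = 18.82 * sqrt(0.1824) = 8.037705
CI = T_est +/- z * SE_est, so width = 2 * z * SE_est = 2 * 1.645 * 8.037705
Width = 26.444

26.444


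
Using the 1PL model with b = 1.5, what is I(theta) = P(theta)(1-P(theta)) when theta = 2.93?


P = 1/(1+exp(-(2.93-1.5))) = 0.8069
I = P*(1-P) = 0.8069 * 0.1931
I = 0.1558

0.1558


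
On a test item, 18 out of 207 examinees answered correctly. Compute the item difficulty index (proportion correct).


Item difficulty p = number correct / total examinees
p = 18 / 207
p = 0.087

0.087


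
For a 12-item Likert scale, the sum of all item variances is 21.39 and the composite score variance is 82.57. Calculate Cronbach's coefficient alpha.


alpha = (k/(k-1)) * (1 - sum(si^2)/s_total^2)
= (12/11) * (1 - 21.39/82.57)
alpha = 0.8083

0.8083


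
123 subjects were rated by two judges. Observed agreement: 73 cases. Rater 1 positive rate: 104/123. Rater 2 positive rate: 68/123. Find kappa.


P_o = 73/123 = 0.593496
P_e = (104*68 + 19*55) / 15129 = 0.536519
kappa = (P_o - P_e) / (1 - P_e)
kappa = (0.593496 - 0.536519) / (1 - 0.536519)
kappa = 0.1229

0.1229


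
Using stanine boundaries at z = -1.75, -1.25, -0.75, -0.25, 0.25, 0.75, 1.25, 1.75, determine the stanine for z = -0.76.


Stanine boundaries: [-1.75, -1.25, -0.75, -0.25, 0.25, 0.75, 1.25, 1.75]
z = -0.76
Check each boundary:
  z >= -1.75 -> could be stanine 2
  z >= -1.25 -> could be stanine 3
  z < -0.75
  z < -0.25
  z < 0.25
  z < 0.75
  z < 1.25
  z < 1.75
Highest qualifying boundary gives stanine = 3

3


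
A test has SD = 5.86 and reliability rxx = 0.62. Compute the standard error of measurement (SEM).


SEM = SD * sqrt(1 - rxx)
SEM = 5.86 * sqrt(1 - 0.62)
SEM = 5.86 * sqrt(0.38) = 5.86 * 0.616441
SEM = 3.6123

3.6123


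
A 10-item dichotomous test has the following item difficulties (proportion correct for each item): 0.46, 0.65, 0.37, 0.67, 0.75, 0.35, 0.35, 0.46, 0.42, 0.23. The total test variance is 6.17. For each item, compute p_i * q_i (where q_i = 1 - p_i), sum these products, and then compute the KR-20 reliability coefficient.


For each item, compute p_i * q_i:
  Item 1: 0.46 * 0.54 = 0.2484
  Item 2: 0.65 * 0.35 = 0.2275
  Item 3: 0.37 * 0.63 = 0.2331
  Item 4: 0.67 * 0.33 = 0.2211
  Item 5: 0.75 * 0.25 = 0.1875
  Item 6: 0.35 * 0.65 = 0.2275
  Item 7: 0.35 * 0.65 = 0.2275
  Item 8: 0.46 * 0.54 = 0.2484
  Item 9: 0.42 * 0.58 = 0.2436
  Item 10: 0.23 * 0.77 = 0.1771
Sum(p_i * q_i) = 0.2484 + 0.2275 + 0.2331 + 0.2211 + 0.1875 + 0.2275 + 0.2275 + 0.2484 + 0.2436 + 0.1771 = 2.2417
KR-20 = (k/(k-1)) * (1 - Sum(p_i*q_i) / Var_total)
= (10/9) * (1 - 2.2417/6.17)
= 1.1111 * 0.6367
KR-20 = 0.7074

0.7074


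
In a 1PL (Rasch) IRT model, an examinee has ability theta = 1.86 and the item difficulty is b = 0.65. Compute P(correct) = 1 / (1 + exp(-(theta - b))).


theta - b = 1.86 - 0.65 = 1.21
exp(-(theta - b)) = exp(-1.21) = 0.2982
P = 1 / (1 + 0.2982)
P = 0.7703

0.7703


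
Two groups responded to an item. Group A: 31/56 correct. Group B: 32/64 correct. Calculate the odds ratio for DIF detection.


Odds_A = 31/25 = 1.24
Odds_B = 32/32 = 1.0
OR = Odds_A / Odds_B = 1.24 / 1.0
Exactly, OR = (31 * 32) / (25 * 32) = 992 / 800
OR = 1.24

1.24


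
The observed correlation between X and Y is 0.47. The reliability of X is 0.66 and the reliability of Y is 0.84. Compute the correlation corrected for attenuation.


r_corrected = rxy / sqrt(rxx * ryy)
= 0.47 / sqrt(0.66 * 0.84)
= 0.47 / sqrt(0.5544)
= 0.47 / 0.74458
r_corrected = 0.6312

0.6312


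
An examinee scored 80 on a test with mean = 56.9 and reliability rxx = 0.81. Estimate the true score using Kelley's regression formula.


T_est = rxx * X + (1 - rxx) * mean
T_est = 0.81 * 80 + 0.19 * 56.9
T_est = 64.8 + 10.811
T_est = 75.611

75.611


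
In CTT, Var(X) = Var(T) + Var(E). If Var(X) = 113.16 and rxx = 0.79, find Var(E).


var_true = rxx * var_obs = 0.79 * 113.16 = 89.3964
var_error = var_obs - var_true
var_error = 113.16 - 89.3964
var_error = 23.7636

23.7636


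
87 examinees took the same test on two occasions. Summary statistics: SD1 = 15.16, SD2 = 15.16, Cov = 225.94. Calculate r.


r = cov(X,Y) / (SD_X * SD_Y)
r = 225.94 / (15.16 * 15.16)
r = 225.94 / 229.8256
r = 0.9831

0.9831


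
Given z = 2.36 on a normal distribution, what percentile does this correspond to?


CDF(z) = 0.5 * (1 + erf(z/sqrt(2)))
erf(1.6688) = 0.9817
CDF = 0.9909
Percentile rank = 0.9909 * 100 = 99.09

99.09


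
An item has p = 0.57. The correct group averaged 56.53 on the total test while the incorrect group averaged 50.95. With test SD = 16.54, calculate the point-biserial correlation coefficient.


q = 1 - p = 0.43
rpb = ((M1 - M0) / SD) * sqrt(p * q)
rpb = ((56.53 - 50.95) / 16.54) * sqrt(0.57 * 0.43)
rpb = 0.167

0.167


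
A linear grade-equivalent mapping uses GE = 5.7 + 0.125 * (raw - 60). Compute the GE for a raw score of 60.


raw - median = 60 - 60 = 0
slope * diff = 0.125 * 0 = 0.0
GE = 5.7 + 0.0
GE = 5.7

5.7


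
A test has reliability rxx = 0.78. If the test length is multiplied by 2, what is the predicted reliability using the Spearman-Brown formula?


r_new = (n * rxx) / (1 + (n-1) * rxx)
r_new = (2 * 0.78) / (1 + 1 * 0.78)
r_new = 1.56 / 1.78
r_new = 0.8764

0.8764


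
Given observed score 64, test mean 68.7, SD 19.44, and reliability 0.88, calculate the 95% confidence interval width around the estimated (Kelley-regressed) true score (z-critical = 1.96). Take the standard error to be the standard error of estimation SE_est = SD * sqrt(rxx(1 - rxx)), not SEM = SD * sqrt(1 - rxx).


True score estimate = 0.88*64 + 0.12*68.7 = 64.564
SE_est = SD * sqrt(rxx * (1 - rxx)) = 19.44 * sqrt(0.88 * 0.12) = 19.44 * sqrt(0.1056) = 6.317252
CI = T_est +/- z * SE_est, so width = 2 * z * SE_est = 2 * 1.96 * 6.317252
Width = 24.7636

24.7636


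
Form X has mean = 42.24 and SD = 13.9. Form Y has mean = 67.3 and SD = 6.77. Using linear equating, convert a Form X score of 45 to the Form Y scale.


slope = SD_Y / SD_X = 6.77 / 13.9 ~ 0.4871
intercept = mean_Y - slope * mean_X = 67.3 - (6.77 / 13.9) * 42.24 ~ 46.727
Y = slope * X + intercept. To avoid rounding drift from the rounded slope/intercept, evaluate the equivalent form Y = mean_Y + SD_Y * (X - mean_X) / SD_X at full precision:
Y = 67.3 + 6.77 * (45 - 42.24) / 13.9
Y = 67.3 + 6.77 * 2.76 / 13.9
Y = 67.3 + 18.6852 / 13.9
Y = 67.3 + 1.3443
Y = 68.6443

68.6443


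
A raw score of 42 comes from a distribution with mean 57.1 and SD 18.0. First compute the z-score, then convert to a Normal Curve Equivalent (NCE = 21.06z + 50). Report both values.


z = (X - mean) / SD = (42 - 57.1) / 18.0
z = -15.1 / 18.0
z = -0.8389
NCE = NCE = 21.06z + 50
Carry z at full precision (z = -15.1 / 18.0) into the conversion:
NCE = 21.06 * (-15.1 / 18.0) + 50 = -318.006 / 18.0 + 50
NCE = -17.667 + 50
NCE = 32.333

32.333


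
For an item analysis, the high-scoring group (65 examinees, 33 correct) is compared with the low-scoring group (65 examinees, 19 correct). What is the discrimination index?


p_upper = 33/65 = 0.5077
p_lower = 19/65 = 0.2923
D = 0.5077 - 0.2923 = 0.2154

0.2154


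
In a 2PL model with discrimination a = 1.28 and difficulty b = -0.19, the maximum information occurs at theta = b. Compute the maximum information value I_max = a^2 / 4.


For 2PL, max info at theta = b = -0.19
I_max = a^2 / 4 = 1.28^2 / 4
= 1.6384 / 4
I_max = 0.4096

0.4096


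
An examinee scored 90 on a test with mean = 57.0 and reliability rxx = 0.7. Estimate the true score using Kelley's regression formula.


T_est = rxx * X + (1 - rxx) * mean
T_est = 0.7 * 90 + 0.3 * 57.0
T_est = 63.0 + 17.1
T_est = 80.1

80.1


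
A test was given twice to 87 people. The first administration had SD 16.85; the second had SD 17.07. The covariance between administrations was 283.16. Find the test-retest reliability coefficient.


r = cov(X,Y) / (SD_X * SD_Y)
r = 283.16 / (16.85 * 17.07)
r = 283.16 / 287.6295
r = 0.9845

0.9845


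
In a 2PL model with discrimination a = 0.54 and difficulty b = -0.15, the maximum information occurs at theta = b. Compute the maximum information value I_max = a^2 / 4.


For 2PL, max info at theta = b = -0.15
I_max = a^2 / 4 = 0.54^2 / 4
= 0.2916 / 4
I_max = 0.0729

0.0729


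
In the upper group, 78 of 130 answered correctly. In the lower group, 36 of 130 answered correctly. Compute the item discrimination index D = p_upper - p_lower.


p_upper = 78/130 = 0.6
p_lower = 36/130 = 0.2769
D = 0.6 - 0.2769 = 0.3231

0.3231


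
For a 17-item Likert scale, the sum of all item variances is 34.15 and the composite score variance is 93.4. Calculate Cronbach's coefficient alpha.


alpha = (k/(k-1)) * (1 - sum(si^2)/s_total^2)
= (17/16) * (1 - 34.15/93.4)
alpha = 0.674

0.674


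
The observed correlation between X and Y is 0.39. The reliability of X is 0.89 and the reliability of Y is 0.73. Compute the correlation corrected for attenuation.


r_corrected = rxy / sqrt(rxx * ryy)
= 0.39 / sqrt(0.89 * 0.73)
= 0.39 / sqrt(0.6497)
= 0.39 / 0.80604
r_corrected = 0.4838

0.4838


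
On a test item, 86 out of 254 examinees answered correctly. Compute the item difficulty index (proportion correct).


Item difficulty p = number correct / total examinees
p = 86 / 254
p = 0.3386

0.3386


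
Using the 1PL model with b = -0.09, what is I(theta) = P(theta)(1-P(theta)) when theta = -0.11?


P = 1/(1+exp(-(-0.11--0.09))) = 0.495
I = P*(1-P) = 0.495 * 0.505
I = 0.25

0.25


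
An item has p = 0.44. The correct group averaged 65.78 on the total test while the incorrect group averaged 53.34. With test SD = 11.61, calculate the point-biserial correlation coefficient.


q = 1 - p = 0.56
rpb = ((M1 - M0) / SD) * sqrt(p * q)
rpb = ((65.78 - 53.34) / 11.61) * sqrt(0.44 * 0.56)
rpb = 0.5319

0.5319


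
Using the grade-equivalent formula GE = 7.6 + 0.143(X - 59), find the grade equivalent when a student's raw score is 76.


raw - median = 76 - 59 = 17
slope * diff = 0.143 * 17 = 2.431
GE = 7.6 + 2.431
GE = 10.031

10.031


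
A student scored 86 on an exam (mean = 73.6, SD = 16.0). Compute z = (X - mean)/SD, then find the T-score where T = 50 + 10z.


z = (X - mean) / SD = (86 - 73.6) / 16.0
z = 12.4 / 16.0
z = 0.775
T-score = T = 50 + 10z
Carry z at full precision (z = 12.4 / 16.0) into the conversion:
T-score = 50 + 10 * (12.4 / 16.0) = 50 + 124 / 16.0
T-score = 50 + 7.75
T-score = 57.75

57.75


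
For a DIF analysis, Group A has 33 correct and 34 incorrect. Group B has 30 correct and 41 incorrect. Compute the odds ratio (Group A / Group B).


Odds_A = 33/34 = 0.9706
Odds_B = 30/41 = 0.7317
OR = Odds_A / Odds_B = 0.9706 / 0.7317
Exactly, OR = (33 * 41) / (34 * 30) = 1353 / 1020
OR = 1.3265

1.3265


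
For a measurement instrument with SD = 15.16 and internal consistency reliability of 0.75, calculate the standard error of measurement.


SEM = SD * sqrt(1 - rxx)
SEM = 15.16 * sqrt(1 - 0.75)
SEM = 15.16 * sqrt(0.25) = 15.16 * 0.5
SEM = 7.58

7.58


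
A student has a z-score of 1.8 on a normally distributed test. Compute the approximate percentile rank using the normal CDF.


CDF(z) = 0.5 * (1 + erf(z/sqrt(2)))
erf(1.2728) = 0.9281
CDF = 0.9641
Percentile rank = 0.9641 * 100 = 96.41

96.41


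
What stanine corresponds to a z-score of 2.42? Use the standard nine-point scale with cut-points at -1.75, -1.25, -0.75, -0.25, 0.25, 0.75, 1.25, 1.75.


Stanine boundaries: [-1.75, -1.25, -0.75, -0.25, 0.25, 0.75, 1.25, 1.75]
z = 2.42
Check each boundary:
  z >= -1.75 -> could be stanine 2
  z >= -1.25 -> could be stanine 3
  z >= -0.75 -> could be stanine 4
  z >= -0.25 -> could be stanine 5
  z >= 0.25 -> could be stanine 6
  z >= 0.75 -> could be stanine 7
  z >= 1.25 -> could be stanine 8
  z >= 1.75 -> could be stanine 9
Highest qualifying boundary gives stanine = 9

9


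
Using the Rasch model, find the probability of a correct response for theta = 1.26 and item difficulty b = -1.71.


theta - b = 1.26 - -1.71 = 2.97
exp(-(theta - b)) = exp(-2.97) = 0.0513
P = 1 / (1 + 0.0513)
P = 0.9512

0.9512


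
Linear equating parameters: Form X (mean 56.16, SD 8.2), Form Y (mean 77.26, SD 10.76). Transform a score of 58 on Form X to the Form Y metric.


slope = SD_Y / SD_X = 10.76 / 8.2 ~ 1.3122
intercept = mean_Y - slope * mean_X = 77.26 - (10.76 / 8.2) * 56.16 ~ 3.5671
Y = slope * X + intercept. To avoid rounding drift from the rounded slope/intercept, evaluate the equivalent form Y = mean_Y + SD_Y * (X - mean_X) / SD_X at full precision:
Y = 77.26 + 10.76 * (58 - 56.16) / 8.2
Y = 77.26 + 10.76 * 1.84 / 8.2
Y = 77.26 + 19.7984 / 8.2
Y = 77.26 + 2.4144
Y = 79.6744

79.6744


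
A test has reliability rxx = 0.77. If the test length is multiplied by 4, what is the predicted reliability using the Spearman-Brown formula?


r_new = (n * rxx) / (1 + (n-1) * rxx)
r_new = (4 * 0.77) / (1 + 3 * 0.77)
r_new = 3.08 / 3.31
r_new = 0.9305

0.9305


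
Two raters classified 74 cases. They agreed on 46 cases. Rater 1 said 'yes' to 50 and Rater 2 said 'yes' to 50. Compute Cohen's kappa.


P_o = 46/74 = 0.621622
P_e = (50*50 + 24*24) / 5476 = 0.561724
kappa = (P_o - P_e) / (1 - P_e)
kappa = (0.621622 - 0.561724) / (1 - 0.561724)
kappa = 0.1367

0.1367


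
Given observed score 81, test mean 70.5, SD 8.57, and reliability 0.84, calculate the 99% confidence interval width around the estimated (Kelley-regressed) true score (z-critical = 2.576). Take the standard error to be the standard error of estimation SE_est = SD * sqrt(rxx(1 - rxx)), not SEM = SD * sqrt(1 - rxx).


True score estimate = 0.84*81 + 0.16*70.5 = 79.32
SE_est = SD * sqrt(rxx * (1 - rxx)) = 8.57 * sqrt(0.84 * 0.16) = 8.57 * sqrt(0.1344) = 3.141814
CI = T_est +/- z * SE_est, so width = 2 * z * SE_est = 2 * 2.576 * 3.141814
Width = 16.1866

16.1866


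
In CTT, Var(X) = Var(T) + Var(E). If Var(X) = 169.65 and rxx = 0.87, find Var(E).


var_true = rxx * var_obs = 0.87 * 169.65 = 147.5955
var_error = var_obs - var_true
var_error = 169.65 - 147.5955
var_error = 22.0545

22.0545


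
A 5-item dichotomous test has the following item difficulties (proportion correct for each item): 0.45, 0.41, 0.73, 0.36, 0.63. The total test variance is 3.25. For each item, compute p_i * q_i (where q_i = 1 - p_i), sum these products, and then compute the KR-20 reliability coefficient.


For each item, compute p_i * q_i:
  Item 1: 0.45 * 0.55 = 0.2475
  Item 2: 0.41 * 0.59 = 0.2419
  Item 3: 0.73 * 0.27 = 0.1971
  Item 4: 0.36 * 0.64 = 0.2304
  Item 5: 0.63 * 0.37 = 0.2331
Sum(p_i * q_i) = 0.2475 + 0.2419 + 0.1971 + 0.2304 + 0.2331 = 1.15
KR-20 = (k/(k-1)) * (1 - Sum(p_i*q_i) / Var_total)
= (5/4) * (1 - 1.15/3.25)
= 1.25 * 0.6462
KR-20 = 0.8077

0.8077


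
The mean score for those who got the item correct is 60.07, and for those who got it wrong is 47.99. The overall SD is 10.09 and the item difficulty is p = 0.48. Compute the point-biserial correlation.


q = 1 - p = 0.52
rpb = ((M1 - M0) / SD) * sqrt(p * q)
rpb = ((60.07 - 47.99) / 10.09) * sqrt(0.48 * 0.52)
rpb = 0.5981

0.5981


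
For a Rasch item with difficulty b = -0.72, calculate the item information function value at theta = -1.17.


P = 1/(1+exp(-(-1.17--0.72))) = 0.3894
I = P*(1-P) = 0.3894 * 0.6106
I = 0.2378

0.2378


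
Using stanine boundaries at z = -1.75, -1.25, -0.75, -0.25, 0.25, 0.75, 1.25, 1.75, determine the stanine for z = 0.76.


Stanine boundaries: [-1.75, -1.25, -0.75, -0.25, 0.25, 0.75, 1.25, 1.75]
z = 0.76
Check each boundary:
  z >= -1.75 -> could be stanine 2
  z >= -1.25 -> could be stanine 3
  z >= -0.75 -> could be stanine 4
  z >= -0.25 -> could be stanine 5
  z >= 0.25 -> could be stanine 6
  z >= 0.75 -> could be stanine 7
  z < 1.25
  z < 1.75
Highest qualifying boundary gives stanine = 7

7


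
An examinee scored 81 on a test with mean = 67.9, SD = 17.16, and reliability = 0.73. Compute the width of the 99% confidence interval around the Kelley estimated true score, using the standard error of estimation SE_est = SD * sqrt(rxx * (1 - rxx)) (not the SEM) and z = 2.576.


True score estimate = 0.73*81 + 0.27*67.9 = 77.463
SE_est = SD * sqrt(rxx * (1 - rxx)) = 17.16 * sqrt(0.73 * 0.27) = 17.16 * sqrt(0.1971) = 7.618344
CI = T_est +/- z * SE_est, so width = 2 * z * SE_est = 2 * 2.576 * 7.618344
Width = 39.2497

39.2497


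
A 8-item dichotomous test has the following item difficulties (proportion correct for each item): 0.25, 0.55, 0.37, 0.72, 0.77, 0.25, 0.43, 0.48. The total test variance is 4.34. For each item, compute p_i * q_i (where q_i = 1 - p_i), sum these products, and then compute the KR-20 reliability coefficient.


For each item, compute p_i * q_i:
  Item 1: 0.25 * 0.75 = 0.1875
  Item 2: 0.55 * 0.45 = 0.2475
  Item 3: 0.37 * 0.63 = 0.2331
  Item 4: 0.72 * 0.28 = 0.2016
  Item 5: 0.77 * 0.23 = 0.1771
  Item 6: 0.25 * 0.75 = 0.1875
  Item 7: 0.43 * 0.57 = 0.2451
  Item 8: 0.48 * 0.52 = 0.2496
Sum(p_i * q_i) = 0.1875 + 0.2475 + 0.2331 + 0.2016 + 0.1771 + 0.1875 + 0.2451 + 0.2496 = 1.729
KR-20 = (k/(k-1)) * (1 - Sum(p_i*q_i) / Var_total)
= (8/7) * (1 - 1.729/4.34)
= 1.1429 * 0.6016
KR-20 = 0.6876

0.6876


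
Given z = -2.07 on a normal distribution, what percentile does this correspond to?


CDF(z) = 0.5 * (1 + erf(z/sqrt(2)))
erf(-1.4637) = -0.9615
CDF = 0.0192
Percentile rank = 0.0192 * 100 = 1.92

1.92


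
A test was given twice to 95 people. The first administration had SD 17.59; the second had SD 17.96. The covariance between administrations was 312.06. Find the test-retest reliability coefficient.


r = cov(X,Y) / (SD_X * SD_Y)
r = 312.06 / (17.59 * 17.96)
r = 312.06 / 315.9164
r = 0.9878

0.9878


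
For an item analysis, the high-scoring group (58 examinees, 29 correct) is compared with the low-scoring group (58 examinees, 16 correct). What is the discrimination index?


p_upper = 29/58 = 0.5
p_lower = 16/58 = 0.2759
D = 0.5 - 0.2759 = 0.2241

0.2241


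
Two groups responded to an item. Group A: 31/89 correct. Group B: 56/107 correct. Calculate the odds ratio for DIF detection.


Odds_A = 31/58 = 0.5345
Odds_B = 56/51 = 1.098
OR = Odds_A / Odds_B = 0.5345 / 1.098
Exactly, OR = (31 * 51) / (58 * 56) = 1581 / 3248
OR = 0.4868

0.4868


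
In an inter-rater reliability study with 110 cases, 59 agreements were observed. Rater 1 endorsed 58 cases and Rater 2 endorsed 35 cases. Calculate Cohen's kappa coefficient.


P_o = 59/110 = 0.536364
P_e = (58*35 + 52*75) / 12100 = 0.490083
kappa = (P_o - P_e) / (1 - P_e)
kappa = (0.536364 - 0.490083) / (1 - 0.490083)
kappa = 0.0908

0.0908


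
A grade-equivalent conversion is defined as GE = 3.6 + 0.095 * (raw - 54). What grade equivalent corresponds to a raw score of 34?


raw - median = 34 - 54 = -20
slope * diff = 0.095 * -20 = -1.9
GE = 3.6 + -1.9
GE = 1.7

1.7


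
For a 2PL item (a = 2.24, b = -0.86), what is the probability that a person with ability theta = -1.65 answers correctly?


a*(theta - b) = 2.24 * (-1.65 - -0.86) = -1.7696
exp(--1.7696) = 5.8685
P = 1 / (1 + 5.8685)
P = 0.1456

0.1456


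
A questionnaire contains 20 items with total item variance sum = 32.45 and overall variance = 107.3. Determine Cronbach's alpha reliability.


alpha = (k/(k-1)) * (1 - sum(si^2)/s_total^2)
= (20/19) * (1 - 32.45/107.3)
alpha = 0.7343

0.7343


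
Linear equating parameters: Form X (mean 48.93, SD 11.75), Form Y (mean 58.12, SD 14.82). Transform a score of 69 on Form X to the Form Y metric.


slope = SD_Y / SD_X = 14.82 / 11.75 ~ 1.2613
intercept = mean_Y - slope * mean_X = 58.12 - (14.82 / 11.75) * 48.93 ~ -3.5943
Y = slope * X + intercept. To avoid rounding drift from the rounded slope/intercept, evaluate the equivalent form Y = mean_Y + SD_Y * (X - mean_X) / SD_X at full precision:
Y = 58.12 + 14.82 * (69 - 48.93) / 11.75
Y = 58.12 + 14.82 * 20.07 / 11.75
Y = 58.12 + 297.4374 / 11.75
Y = 58.12 + 25.3138
Y = 83.4338

83.4338


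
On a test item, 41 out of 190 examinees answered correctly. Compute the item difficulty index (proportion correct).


Item difficulty p = number correct / total examinees
p = 41 / 190
p = 0.2158

0.2158


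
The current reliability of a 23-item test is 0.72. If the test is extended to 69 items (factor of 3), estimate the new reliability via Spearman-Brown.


r_new = (n * rxx) / (1 + (n-1) * rxx)
r_new = (3 * 0.72) / (1 + 2 * 0.72)
r_new = 2.16 / 2.44
r_new = 0.8852

0.8852


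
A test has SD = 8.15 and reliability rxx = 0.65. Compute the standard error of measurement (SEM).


SEM = SD * sqrt(1 - rxx)
SEM = 8.15 * sqrt(1 - 0.65)
SEM = 8.15 * sqrt(0.35) = 8.15 * 0.591608
SEM = 4.8216

4.8216


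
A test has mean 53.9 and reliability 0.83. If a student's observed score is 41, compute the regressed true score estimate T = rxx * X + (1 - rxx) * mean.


T_est = rxx * X + (1 - rxx) * mean
T_est = 0.83 * 41 + 0.17 * 53.9
T_est = 34.03 + 9.163
T_est = 43.193

43.193


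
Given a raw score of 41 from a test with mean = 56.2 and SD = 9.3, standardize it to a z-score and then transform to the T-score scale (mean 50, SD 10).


z = (X - mean) / SD = (41 - 56.2) / 9.3
z = -15.2 / 9.3
z = -1.6344
T-score = T = 50 + 10z
Carry z at full precision (z = -15.2 / 9.3) into the conversion:
T-score = 50 + 10 * (-15.2 / 9.3) = 50 + -152 / 9.3
T-score = 50 + -16.3441
T-score = 33.6559

33.6559


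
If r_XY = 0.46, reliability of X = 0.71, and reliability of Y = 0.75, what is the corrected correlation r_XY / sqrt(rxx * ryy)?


r_corrected = rxy / sqrt(rxx * ryy)
= 0.46 / sqrt(0.71 * 0.75)
= 0.46 / sqrt(0.5325)
= 0.46 / 0.729726
r_corrected = 0.6304

0.6304


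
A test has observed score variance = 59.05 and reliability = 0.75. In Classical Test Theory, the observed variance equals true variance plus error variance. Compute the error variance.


var_true = rxx * var_obs = 0.75 * 59.05 = 44.2875
var_error = var_obs - var_true
var_error = 59.05 - 44.2875
var_error = 14.7625

14.7625


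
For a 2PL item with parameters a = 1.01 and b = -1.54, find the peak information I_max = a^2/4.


For 2PL, max info at theta = b = -1.54
I_max = a^2 / 4 = 1.01^2 / 4
= 1.0201 / 4
I_max = 0.255

0.255


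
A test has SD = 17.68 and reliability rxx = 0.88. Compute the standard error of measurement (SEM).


SEM = SD * sqrt(1 - rxx)
SEM = 17.68 * sqrt(1 - 0.88)
SEM = 17.68 * sqrt(0.12) = 17.68 * 0.34641
SEM = 6.1245

6.1245


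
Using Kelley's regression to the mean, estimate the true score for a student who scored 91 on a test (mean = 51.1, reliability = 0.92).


T_est = rxx * X + (1 - rxx) * mean
T_est = 0.92 * 91 + 0.08 * 51.1
T_est = 83.72 + 4.088
T_est = 87.808

87.808


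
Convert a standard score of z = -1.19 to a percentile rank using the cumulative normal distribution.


CDF(z) = 0.5 * (1 + erf(z/sqrt(2)))
erf(-0.8415) = -0.766
CDF = 0.117
Percentile rank = 0.117 * 100 = 11.7

11.7


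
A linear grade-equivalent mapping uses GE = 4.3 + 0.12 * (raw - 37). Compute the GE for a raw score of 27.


raw - median = 27 - 37 = -10
slope * diff = 0.12 * -10 = -1.2
GE = 4.3 + -1.2
GE = 3.1

3.1


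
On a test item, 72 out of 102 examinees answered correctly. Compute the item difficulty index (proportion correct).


Item difficulty p = number correct / total examinees
p = 72 / 102
p = 0.7059

0.7059


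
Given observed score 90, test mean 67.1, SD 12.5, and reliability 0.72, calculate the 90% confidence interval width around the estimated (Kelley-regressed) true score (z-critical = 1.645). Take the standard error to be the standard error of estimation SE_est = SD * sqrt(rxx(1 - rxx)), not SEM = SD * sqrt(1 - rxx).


True score estimate = 0.72*90 + 0.28*67.1 = 83.588
SE_est = SD * sqrt(rxx * (1 - rxx)) = 12.5 * sqrt(0.72 * 0.28) = 12.5 * sqrt(0.2016) = 5.612486
CI = T_est +/- z * SE_est, so width = 2 * z * SE_est = 2 * 1.645 * 5.612486
Width = 18.4651

18.4651


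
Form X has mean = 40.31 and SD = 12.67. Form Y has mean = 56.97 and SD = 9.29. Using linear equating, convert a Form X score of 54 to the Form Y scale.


slope = SD_Y / SD_X = 9.29 / 12.67 ~ 0.7332
intercept = mean_Y - slope * mean_X = 56.97 - (9.29 / 12.67) * 40.31 ~ 27.4136
Y = slope * X + intercept. To avoid rounding drift from the rounded slope/intercept, evaluate the equivalent form Y = mean_Y + SD_Y * (X - mean_X) / SD_X at full precision:
Y = 56.97 + 9.29 * (54 - 40.31) / 12.67
Y = 56.97 + 9.29 * 13.69 / 12.67
Y = 56.97 + 127.1801 / 12.67
Y = 56.97 + 10.0379
Y = 67.0079

67.0079


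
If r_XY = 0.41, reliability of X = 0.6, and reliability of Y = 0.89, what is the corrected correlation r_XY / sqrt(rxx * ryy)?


r_corrected = rxy / sqrt(rxx * ryy)
= 0.41 / sqrt(0.6 * 0.89)
= 0.41 / sqrt(0.534)
= 0.41 / 0.730753
r_corrected = 0.5611

0.5611


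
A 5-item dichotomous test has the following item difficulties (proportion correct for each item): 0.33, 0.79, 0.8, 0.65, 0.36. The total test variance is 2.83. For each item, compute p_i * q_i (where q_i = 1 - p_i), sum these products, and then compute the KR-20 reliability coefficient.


For each item, compute p_i * q_i:
  Item 1: 0.33 * 0.67 = 0.2211
  Item 2: 0.79 * 0.21 = 0.1659
  Item 3: 0.8 * 0.2 = 0.16
  Item 4: 0.65 * 0.35 = 0.2275
  Item 5: 0.36 * 0.64 = 0.2304
Sum(p_i * q_i) = 0.2211 + 0.1659 + 0.16 + 0.2275 + 0.2304 = 1.0049
KR-20 = (k/(k-1)) * (1 - Sum(p_i*q_i) / Var_total)
= (5/4) * (1 - 1.0049/2.83)
= 1.25 * 0.6449
KR-20 = 0.8061

0.8061
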